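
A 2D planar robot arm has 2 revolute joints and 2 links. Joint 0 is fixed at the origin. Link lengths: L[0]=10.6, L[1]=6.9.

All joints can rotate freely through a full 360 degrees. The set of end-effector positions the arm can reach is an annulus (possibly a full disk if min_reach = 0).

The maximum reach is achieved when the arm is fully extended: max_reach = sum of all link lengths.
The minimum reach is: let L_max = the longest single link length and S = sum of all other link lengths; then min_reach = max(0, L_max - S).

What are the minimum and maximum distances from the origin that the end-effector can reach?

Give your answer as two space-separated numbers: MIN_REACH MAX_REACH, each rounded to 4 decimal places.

Answer: 3.7000 17.5000

Derivation:
Link lengths: [10.6, 6.9]
max_reach = 10.6 + 6.9 = 17.5
L_max = max([10.6, 6.9]) = 10.6
S (sum of others) = 17.5 - 10.6 = 6.9
min_reach = max(0, 10.6 - 6.9) = max(0, 3.7) = 3.7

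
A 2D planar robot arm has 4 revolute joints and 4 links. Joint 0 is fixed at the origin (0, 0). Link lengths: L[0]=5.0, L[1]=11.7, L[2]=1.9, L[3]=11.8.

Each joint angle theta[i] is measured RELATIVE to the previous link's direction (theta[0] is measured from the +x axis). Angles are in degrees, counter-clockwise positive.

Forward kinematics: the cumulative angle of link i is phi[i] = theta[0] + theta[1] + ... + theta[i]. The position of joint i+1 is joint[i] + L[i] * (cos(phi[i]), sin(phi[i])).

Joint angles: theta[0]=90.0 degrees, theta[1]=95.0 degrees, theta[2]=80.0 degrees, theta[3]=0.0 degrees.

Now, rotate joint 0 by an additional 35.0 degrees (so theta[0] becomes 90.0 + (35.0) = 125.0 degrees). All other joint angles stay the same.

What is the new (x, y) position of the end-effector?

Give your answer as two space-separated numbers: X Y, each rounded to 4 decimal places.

joint[0] = (0.0000, 0.0000)  (base)
link 0: phi[0] = 125 = 125 deg
  cos(125 deg) = -0.5736, sin(125 deg) = 0.8192
  joint[1] = (0.0000, 0.0000) + 5 * (-0.5736, 0.8192) = (0.0000 + -2.8679, 0.0000 + 4.0958) = (-2.8679, 4.0958)
link 1: phi[1] = 125 + 95 = 220 deg
  cos(220 deg) = -0.7660, sin(220 deg) = -0.6428
  joint[2] = (-2.8679, 4.0958) + 11.7 * (-0.7660, -0.6428) = (-2.8679 + -8.9627, 4.0958 + -7.5206) = (-11.8306, -3.4249)
link 2: phi[2] = 125 + 95 + 80 = 300 deg
  cos(300 deg) = 0.5000, sin(300 deg) = -0.8660
  joint[3] = (-11.8306, -3.4249) + 1.9 * (0.5000, -0.8660) = (-11.8306 + 0.9500, -3.4249 + -1.6454) = (-10.8806, -5.0703)
link 3: phi[3] = 125 + 95 + 80 + 0 = 300 deg
  cos(300 deg) = 0.5000, sin(300 deg) = -0.8660
  joint[4] = (-10.8806, -5.0703) + 11.8 * (0.5000, -0.8660) = (-10.8806 + 5.9000, -5.0703 + -10.2191) = (-4.9806, -15.2894)
End effector: (-4.9806, -15.2894)

Answer: -4.9806 -15.2894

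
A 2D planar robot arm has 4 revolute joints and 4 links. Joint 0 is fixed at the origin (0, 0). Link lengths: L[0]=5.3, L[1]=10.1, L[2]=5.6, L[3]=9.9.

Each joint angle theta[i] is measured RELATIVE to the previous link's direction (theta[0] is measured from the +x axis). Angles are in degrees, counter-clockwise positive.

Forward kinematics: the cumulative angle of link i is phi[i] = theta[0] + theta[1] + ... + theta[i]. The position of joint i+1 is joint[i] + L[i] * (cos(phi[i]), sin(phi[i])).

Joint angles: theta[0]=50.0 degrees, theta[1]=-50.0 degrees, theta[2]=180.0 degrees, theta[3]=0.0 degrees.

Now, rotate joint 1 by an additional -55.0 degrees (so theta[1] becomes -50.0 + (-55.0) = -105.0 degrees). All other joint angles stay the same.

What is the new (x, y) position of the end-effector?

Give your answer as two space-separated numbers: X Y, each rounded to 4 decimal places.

joint[0] = (0.0000, 0.0000)  (base)
link 0: phi[0] = 50 = 50 deg
  cos(50 deg) = 0.6428, sin(50 deg) = 0.7660
  joint[1] = (0.0000, 0.0000) + 5.3 * (0.6428, 0.7660) = (0.0000 + 3.4068, 0.0000 + 4.0600) = (3.4068, 4.0600)
link 1: phi[1] = 50 + -105 = -55 deg
  cos(-55 deg) = 0.5736, sin(-55 deg) = -0.8192
  joint[2] = (3.4068, 4.0600) + 10.1 * (0.5736, -0.8192) = (3.4068 + 5.7931, 4.0600 + -8.2734) = (9.1999, -4.2134)
link 2: phi[2] = 50 + -105 + 180 = 125 deg
  cos(125 deg) = -0.5736, sin(125 deg) = 0.8192
  joint[3] = (9.1999, -4.2134) + 5.6 * (-0.5736, 0.8192) = (9.1999 + -3.2120, -4.2134 + 4.5873) = (5.9879, 0.3739)
link 3: phi[3] = 50 + -105 + 180 + 0 = 125 deg
  cos(125 deg) = -0.5736, sin(125 deg) = 0.8192
  joint[4] = (5.9879, 0.3739) + 9.9 * (-0.5736, 0.8192) = (5.9879 + -5.6784, 0.3739 + 8.1096) = (0.3095, 8.4835)
End effector: (0.3095, 8.4835)

Answer: 0.3095 8.4835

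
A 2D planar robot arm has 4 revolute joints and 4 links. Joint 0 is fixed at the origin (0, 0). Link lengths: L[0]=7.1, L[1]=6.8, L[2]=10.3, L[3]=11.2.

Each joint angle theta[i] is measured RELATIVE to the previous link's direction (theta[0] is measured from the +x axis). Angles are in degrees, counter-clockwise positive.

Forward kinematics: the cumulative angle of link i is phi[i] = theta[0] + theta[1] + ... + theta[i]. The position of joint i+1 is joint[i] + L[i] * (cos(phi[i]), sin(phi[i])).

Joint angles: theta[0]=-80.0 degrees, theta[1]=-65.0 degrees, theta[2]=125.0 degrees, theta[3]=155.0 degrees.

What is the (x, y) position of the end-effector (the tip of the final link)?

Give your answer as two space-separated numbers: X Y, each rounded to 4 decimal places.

joint[0] = (0.0000, 0.0000)  (base)
link 0: phi[0] = -80 = -80 deg
  cos(-80 deg) = 0.1736, sin(-80 deg) = -0.9848
  joint[1] = (0.0000, 0.0000) + 7.1 * (0.1736, -0.9848) = (0.0000 + 1.2329, 0.0000 + -6.9921) = (1.2329, -6.9921)
link 1: phi[1] = -80 + -65 = -145 deg
  cos(-145 deg) = -0.8192, sin(-145 deg) = -0.5736
  joint[2] = (1.2329, -6.9921) + 6.8 * (-0.8192, -0.5736) = (1.2329 + -5.5702, -6.9921 + -3.9003) = (-4.3373, -10.8925)
link 2: phi[2] = -80 + -65 + 125 = -20 deg
  cos(-20 deg) = 0.9397, sin(-20 deg) = -0.3420
  joint[3] = (-4.3373, -10.8925) + 10.3 * (0.9397, -0.3420) = (-4.3373 + 9.6788, -10.8925 + -3.5228) = (5.3415, -14.4153)
link 3: phi[3] = -80 + -65 + 125 + 155 = 135 deg
  cos(135 deg) = -0.7071, sin(135 deg) = 0.7071
  joint[4] = (5.3415, -14.4153) + 11.2 * (-0.7071, 0.7071) = (5.3415 + -7.9196, -14.4153 + 7.9196) = (-2.5781, -6.4957)
End effector: (-2.5781, -6.4957)

Answer: -2.5781 -6.4957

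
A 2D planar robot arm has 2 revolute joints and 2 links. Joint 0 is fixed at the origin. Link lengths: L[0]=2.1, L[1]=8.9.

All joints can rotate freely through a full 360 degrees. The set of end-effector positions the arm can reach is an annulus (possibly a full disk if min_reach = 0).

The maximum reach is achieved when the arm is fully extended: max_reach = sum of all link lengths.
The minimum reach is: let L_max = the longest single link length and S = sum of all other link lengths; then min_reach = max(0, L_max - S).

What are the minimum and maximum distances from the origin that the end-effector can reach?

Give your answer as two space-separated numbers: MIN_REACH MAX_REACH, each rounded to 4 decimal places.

Link lengths: [2.1, 8.9]
max_reach = 2.1 + 8.9 = 11
L_max = max([2.1, 8.9]) = 8.9
S (sum of others) = 11 - 8.9 = 2.1
min_reach = max(0, 8.9 - 2.1) = max(0, 6.8) = 6.8

Answer: 6.8000 11.0000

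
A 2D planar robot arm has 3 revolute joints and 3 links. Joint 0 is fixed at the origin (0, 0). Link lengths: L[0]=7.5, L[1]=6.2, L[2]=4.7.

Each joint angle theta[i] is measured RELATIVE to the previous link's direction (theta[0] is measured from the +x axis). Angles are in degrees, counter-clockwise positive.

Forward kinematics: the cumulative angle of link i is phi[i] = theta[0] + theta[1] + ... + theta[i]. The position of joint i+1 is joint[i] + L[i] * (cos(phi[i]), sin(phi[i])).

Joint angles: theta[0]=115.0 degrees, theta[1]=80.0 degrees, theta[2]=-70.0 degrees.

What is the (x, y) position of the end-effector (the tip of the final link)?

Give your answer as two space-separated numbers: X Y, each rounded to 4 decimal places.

joint[0] = (0.0000, 0.0000)  (base)
link 0: phi[0] = 115 = 115 deg
  cos(115 deg) = -0.4226, sin(115 deg) = 0.9063
  joint[1] = (0.0000, 0.0000) + 7.5 * (-0.4226, 0.9063) = (0.0000 + -3.1696, 0.0000 + 6.7973) = (-3.1696, 6.7973)
link 1: phi[1] = 115 + 80 = 195 deg
  cos(195 deg) = -0.9659, sin(195 deg) = -0.2588
  joint[2] = (-3.1696, 6.7973) + 6.2 * (-0.9659, -0.2588) = (-3.1696 + -5.9887, 6.7973 + -1.6047) = (-9.1584, 5.1926)
link 2: phi[2] = 115 + 80 + -70 = 125 deg
  cos(125 deg) = -0.5736, sin(125 deg) = 0.8192
  joint[3] = (-9.1584, 5.1926) + 4.7 * (-0.5736, 0.8192) = (-9.1584 + -2.6958, 5.1926 + 3.8500) = (-11.8542, 9.0426)
End effector: (-11.8542, 9.0426)

Answer: -11.8542 9.0426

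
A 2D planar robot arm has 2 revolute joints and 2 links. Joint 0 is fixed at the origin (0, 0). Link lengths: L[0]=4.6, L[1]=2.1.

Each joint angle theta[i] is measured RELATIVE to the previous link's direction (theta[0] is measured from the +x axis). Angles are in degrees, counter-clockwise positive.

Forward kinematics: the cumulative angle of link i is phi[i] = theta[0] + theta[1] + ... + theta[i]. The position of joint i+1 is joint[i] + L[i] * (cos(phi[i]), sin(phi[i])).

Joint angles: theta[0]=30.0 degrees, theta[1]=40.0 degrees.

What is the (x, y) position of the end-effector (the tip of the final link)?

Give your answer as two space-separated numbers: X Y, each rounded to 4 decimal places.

Answer: 4.7020 4.2734

Derivation:
joint[0] = (0.0000, 0.0000)  (base)
link 0: phi[0] = 30 = 30 deg
  cos(30 deg) = 0.8660, sin(30 deg) = 0.5000
  joint[1] = (0.0000, 0.0000) + 4.6 * (0.8660, 0.5000) = (0.0000 + 3.9837, 0.0000 + 2.3000) = (3.9837, 2.3000)
link 1: phi[1] = 30 + 40 = 70 deg
  cos(70 deg) = 0.3420, sin(70 deg) = 0.9397
  joint[2] = (3.9837, 2.3000) + 2.1 * (0.3420, 0.9397) = (3.9837 + 0.7182, 2.3000 + 1.9734) = (4.7020, 4.2734)
End effector: (4.7020, 4.2734)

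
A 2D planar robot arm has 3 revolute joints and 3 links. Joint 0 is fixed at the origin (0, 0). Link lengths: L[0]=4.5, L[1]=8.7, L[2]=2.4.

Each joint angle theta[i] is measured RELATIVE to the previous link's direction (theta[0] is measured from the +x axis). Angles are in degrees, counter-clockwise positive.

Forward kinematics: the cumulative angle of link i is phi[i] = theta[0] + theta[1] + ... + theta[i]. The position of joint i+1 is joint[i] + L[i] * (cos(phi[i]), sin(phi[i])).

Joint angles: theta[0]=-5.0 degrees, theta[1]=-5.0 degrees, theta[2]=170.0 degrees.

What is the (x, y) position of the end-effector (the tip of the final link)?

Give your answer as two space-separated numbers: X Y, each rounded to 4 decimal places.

Answer: 10.7954 -1.0821

Derivation:
joint[0] = (0.0000, 0.0000)  (base)
link 0: phi[0] = -5 = -5 deg
  cos(-5 deg) = 0.9962, sin(-5 deg) = -0.0872
  joint[1] = (0.0000, 0.0000) + 4.5 * (0.9962, -0.0872) = (0.0000 + 4.4829, 0.0000 + -0.3922) = (4.4829, -0.3922)
link 1: phi[1] = -5 + -5 = -10 deg
  cos(-10 deg) = 0.9848, sin(-10 deg) = -0.1736
  joint[2] = (4.4829, -0.3922) + 8.7 * (0.9848, -0.1736) = (4.4829 + 8.5678, -0.3922 + -1.5107) = (13.0507, -1.9029)
link 2: phi[2] = -5 + -5 + 170 = 160 deg
  cos(160 deg) = -0.9397, sin(160 deg) = 0.3420
  joint[3] = (13.0507, -1.9029) + 2.4 * (-0.9397, 0.3420) = (13.0507 + -2.2553, -1.9029 + 0.8208) = (10.7954, -1.0821)
End effector: (10.7954, -1.0821)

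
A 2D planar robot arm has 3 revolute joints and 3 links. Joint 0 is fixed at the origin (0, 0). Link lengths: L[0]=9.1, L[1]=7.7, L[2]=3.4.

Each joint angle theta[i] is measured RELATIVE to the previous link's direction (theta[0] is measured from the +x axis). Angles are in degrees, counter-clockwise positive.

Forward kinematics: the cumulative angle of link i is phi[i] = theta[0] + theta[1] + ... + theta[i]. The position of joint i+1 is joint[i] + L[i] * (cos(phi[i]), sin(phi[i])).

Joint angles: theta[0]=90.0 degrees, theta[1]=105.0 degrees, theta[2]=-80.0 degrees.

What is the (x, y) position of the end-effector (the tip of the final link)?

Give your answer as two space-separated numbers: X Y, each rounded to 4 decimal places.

Answer: -8.8745 10.1885

Derivation:
joint[0] = (0.0000, 0.0000)  (base)
link 0: phi[0] = 90 = 90 deg
  cos(90 deg) = 0.0000, sin(90 deg) = 1.0000
  joint[1] = (0.0000, 0.0000) + 9.1 * (0.0000, 1.0000) = (0.0000 + 0.0000, 0.0000 + 9.1000) = (0.0000, 9.1000)
link 1: phi[1] = 90 + 105 = 195 deg
  cos(195 deg) = -0.9659, sin(195 deg) = -0.2588
  joint[2] = (0.0000, 9.1000) + 7.7 * (-0.9659, -0.2588) = (0.0000 + -7.4376, 9.1000 + -1.9929) = (-7.4376, 7.1071)
link 2: phi[2] = 90 + 105 + -80 = 115 deg
  cos(115 deg) = -0.4226, sin(115 deg) = 0.9063
  joint[3] = (-7.4376, 7.1071) + 3.4 * (-0.4226, 0.9063) = (-7.4376 + -1.4369, 7.1071 + 3.0814) = (-8.8745, 10.1885)
End effector: (-8.8745, 10.1885)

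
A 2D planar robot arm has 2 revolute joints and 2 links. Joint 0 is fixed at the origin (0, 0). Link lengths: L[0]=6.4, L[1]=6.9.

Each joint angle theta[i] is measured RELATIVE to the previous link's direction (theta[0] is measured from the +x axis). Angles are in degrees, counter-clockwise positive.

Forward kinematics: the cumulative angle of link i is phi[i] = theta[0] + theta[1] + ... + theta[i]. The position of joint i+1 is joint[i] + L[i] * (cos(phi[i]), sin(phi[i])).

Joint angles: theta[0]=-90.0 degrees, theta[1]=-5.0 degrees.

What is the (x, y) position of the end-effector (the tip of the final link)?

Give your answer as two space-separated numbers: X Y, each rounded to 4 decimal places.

Answer: -0.6014 -13.2737

Derivation:
joint[0] = (0.0000, 0.0000)  (base)
link 0: phi[0] = -90 = -90 deg
  cos(-90 deg) = 0.0000, sin(-90 deg) = -1.0000
  joint[1] = (0.0000, 0.0000) + 6.4 * (0.0000, -1.0000) = (0.0000 + 0.0000, 0.0000 + -6.4000) = (0.0000, -6.4000)
link 1: phi[1] = -90 + -5 = -95 deg
  cos(-95 deg) = -0.0872, sin(-95 deg) = -0.9962
  joint[2] = (0.0000, -6.4000) + 6.9 * (-0.0872, -0.9962) = (0.0000 + -0.6014, -6.4000 + -6.8737) = (-0.6014, -13.2737)
End effector: (-0.6014, -13.2737)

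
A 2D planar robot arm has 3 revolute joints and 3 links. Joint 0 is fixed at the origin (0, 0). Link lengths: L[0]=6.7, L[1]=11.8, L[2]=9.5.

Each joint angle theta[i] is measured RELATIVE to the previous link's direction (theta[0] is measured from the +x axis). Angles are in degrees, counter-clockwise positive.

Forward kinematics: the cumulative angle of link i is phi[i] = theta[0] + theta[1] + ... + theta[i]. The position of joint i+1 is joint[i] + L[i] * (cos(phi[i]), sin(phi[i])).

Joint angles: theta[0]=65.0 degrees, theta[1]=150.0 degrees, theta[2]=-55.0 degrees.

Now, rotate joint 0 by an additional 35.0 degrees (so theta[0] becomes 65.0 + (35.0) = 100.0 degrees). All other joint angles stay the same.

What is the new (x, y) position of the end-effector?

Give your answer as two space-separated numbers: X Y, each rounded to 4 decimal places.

joint[0] = (0.0000, 0.0000)  (base)
link 0: phi[0] = 100 = 100 deg
  cos(100 deg) = -0.1736, sin(100 deg) = 0.9848
  joint[1] = (0.0000, 0.0000) + 6.7 * (-0.1736, 0.9848) = (0.0000 + -1.1634, 0.0000 + 6.5982) = (-1.1634, 6.5982)
link 1: phi[1] = 100 + 150 = 250 deg
  cos(250 deg) = -0.3420, sin(250 deg) = -0.9397
  joint[2] = (-1.1634, 6.5982) + 11.8 * (-0.3420, -0.9397) = (-1.1634 + -4.0358, 6.5982 + -11.0884) = (-5.1993, -4.4902)
link 2: phi[2] = 100 + 150 + -55 = 195 deg
  cos(195 deg) = -0.9659, sin(195 deg) = -0.2588
  joint[3] = (-5.1993, -4.4902) + 9.5 * (-0.9659, -0.2588) = (-5.1993 + -9.1763, -4.4902 + -2.4588) = (-14.3756, -6.9489)
End effector: (-14.3756, -6.9489)

Answer: -14.3756 -6.9489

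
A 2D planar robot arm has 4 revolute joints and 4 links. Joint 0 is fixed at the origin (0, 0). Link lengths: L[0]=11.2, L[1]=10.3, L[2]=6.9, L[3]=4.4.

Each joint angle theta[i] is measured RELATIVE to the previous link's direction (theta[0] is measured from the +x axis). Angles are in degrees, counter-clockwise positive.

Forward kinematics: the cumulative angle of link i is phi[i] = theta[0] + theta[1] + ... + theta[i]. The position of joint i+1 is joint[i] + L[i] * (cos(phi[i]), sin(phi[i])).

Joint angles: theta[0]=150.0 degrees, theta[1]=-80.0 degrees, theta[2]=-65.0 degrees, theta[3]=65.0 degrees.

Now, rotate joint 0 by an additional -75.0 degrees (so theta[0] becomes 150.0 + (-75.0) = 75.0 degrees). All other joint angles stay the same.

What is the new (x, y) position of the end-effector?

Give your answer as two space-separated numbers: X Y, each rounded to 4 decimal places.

joint[0] = (0.0000, 0.0000)  (base)
link 0: phi[0] = 75 = 75 deg
  cos(75 deg) = 0.2588, sin(75 deg) = 0.9659
  joint[1] = (0.0000, 0.0000) + 11.2 * (0.2588, 0.9659) = (0.0000 + 2.8988, 0.0000 + 10.8184) = (2.8988, 10.8184)
link 1: phi[1] = 75 + -80 = -5 deg
  cos(-5 deg) = 0.9962, sin(-5 deg) = -0.0872
  joint[2] = (2.8988, 10.8184) + 10.3 * (0.9962, -0.0872) = (2.8988 + 10.2608, 10.8184 + -0.8977) = (13.1596, 9.9207)
link 2: phi[2] = 75 + -80 + -65 = -70 deg
  cos(-70 deg) = 0.3420, sin(-70 deg) = -0.9397
  joint[3] = (13.1596, 9.9207) + 6.9 * (0.3420, -0.9397) = (13.1596 + 2.3599, 9.9207 + -6.4839) = (15.5195, 3.4368)
link 3: phi[3] = 75 + -80 + -65 + 65 = -5 deg
  cos(-5 deg) = 0.9962, sin(-5 deg) = -0.0872
  joint[4] = (15.5195, 3.4368) + 4.4 * (0.9962, -0.0872) = (15.5195 + 4.3833, 3.4368 + -0.3835) = (19.9028, 3.0533)
End effector: (19.9028, 3.0533)

Answer: 19.9028 3.0533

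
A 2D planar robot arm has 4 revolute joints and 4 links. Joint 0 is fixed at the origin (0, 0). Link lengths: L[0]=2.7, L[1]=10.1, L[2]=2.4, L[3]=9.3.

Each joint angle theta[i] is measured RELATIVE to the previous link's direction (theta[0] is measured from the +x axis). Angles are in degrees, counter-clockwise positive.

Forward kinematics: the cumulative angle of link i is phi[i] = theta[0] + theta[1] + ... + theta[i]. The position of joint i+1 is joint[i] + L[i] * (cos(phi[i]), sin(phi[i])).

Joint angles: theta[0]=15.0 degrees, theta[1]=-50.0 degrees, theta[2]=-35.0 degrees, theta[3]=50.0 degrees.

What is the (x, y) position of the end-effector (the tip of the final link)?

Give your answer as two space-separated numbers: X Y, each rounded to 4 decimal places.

Answer: 20.4414 -10.5304

Derivation:
joint[0] = (0.0000, 0.0000)  (base)
link 0: phi[0] = 15 = 15 deg
  cos(15 deg) = 0.9659, sin(15 deg) = 0.2588
  joint[1] = (0.0000, 0.0000) + 2.7 * (0.9659, 0.2588) = (0.0000 + 2.6080, 0.0000 + 0.6988) = (2.6080, 0.6988)
link 1: phi[1] = 15 + -50 = -35 deg
  cos(-35 deg) = 0.8192, sin(-35 deg) = -0.5736
  joint[2] = (2.6080, 0.6988) + 10.1 * (0.8192, -0.5736) = (2.6080 + 8.2734, 0.6988 + -5.7931) = (10.8814, -5.0943)
link 2: phi[2] = 15 + -50 + -35 = -70 deg
  cos(-70 deg) = 0.3420, sin(-70 deg) = -0.9397
  joint[3] = (10.8814, -5.0943) + 2.4 * (0.3420, -0.9397) = (10.8814 + 0.8208, -5.0943 + -2.2553) = (11.7023, -7.3496)
link 3: phi[3] = 15 + -50 + -35 + 50 = -20 deg
  cos(-20 deg) = 0.9397, sin(-20 deg) = -0.3420
  joint[4] = (11.7023, -7.3496) + 9.3 * (0.9397, -0.3420) = (11.7023 + 8.7391, -7.3496 + -3.1808) = (20.4414, -10.5304)
End effector: (20.4414, -10.5304)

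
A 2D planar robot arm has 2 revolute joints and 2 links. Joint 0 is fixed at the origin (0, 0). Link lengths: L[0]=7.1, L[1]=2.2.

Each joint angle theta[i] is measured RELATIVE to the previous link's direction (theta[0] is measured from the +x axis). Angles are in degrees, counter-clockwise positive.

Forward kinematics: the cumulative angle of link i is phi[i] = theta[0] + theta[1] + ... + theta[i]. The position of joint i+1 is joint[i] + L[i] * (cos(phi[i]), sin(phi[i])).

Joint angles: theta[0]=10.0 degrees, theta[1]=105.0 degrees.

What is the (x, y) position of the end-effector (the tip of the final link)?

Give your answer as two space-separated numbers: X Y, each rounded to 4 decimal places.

joint[0] = (0.0000, 0.0000)  (base)
link 0: phi[0] = 10 = 10 deg
  cos(10 deg) = 0.9848, sin(10 deg) = 0.1736
  joint[1] = (0.0000, 0.0000) + 7.1 * (0.9848, 0.1736) = (0.0000 + 6.9921, 0.0000 + 1.2329) = (6.9921, 1.2329)
link 1: phi[1] = 10 + 105 = 115 deg
  cos(115 deg) = -0.4226, sin(115 deg) = 0.9063
  joint[2] = (6.9921, 1.2329) + 2.2 * (-0.4226, 0.9063) = (6.9921 + -0.9298, 1.2329 + 1.9939) = (6.0624, 3.2268)
End effector: (6.0624, 3.2268)

Answer: 6.0624 3.2268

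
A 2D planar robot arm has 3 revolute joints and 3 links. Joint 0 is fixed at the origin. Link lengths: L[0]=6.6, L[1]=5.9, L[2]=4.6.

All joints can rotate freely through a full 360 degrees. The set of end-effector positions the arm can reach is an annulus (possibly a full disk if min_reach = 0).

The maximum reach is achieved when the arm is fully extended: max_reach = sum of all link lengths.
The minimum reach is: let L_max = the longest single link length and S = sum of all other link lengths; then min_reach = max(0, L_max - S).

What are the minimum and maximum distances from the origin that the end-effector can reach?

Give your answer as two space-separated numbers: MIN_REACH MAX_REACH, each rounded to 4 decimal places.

Link lengths: [6.6, 5.9, 4.6]
max_reach = 6.6 + 5.9 + 4.6 = 17.1
L_max = max([6.6, 5.9, 4.6]) = 6.6
S (sum of others) = 17.1 - 6.6 = 10.5
min_reach = max(0, 6.6 - 10.5) = max(0, -3.9) = 0

Answer: 0.0000 17.1000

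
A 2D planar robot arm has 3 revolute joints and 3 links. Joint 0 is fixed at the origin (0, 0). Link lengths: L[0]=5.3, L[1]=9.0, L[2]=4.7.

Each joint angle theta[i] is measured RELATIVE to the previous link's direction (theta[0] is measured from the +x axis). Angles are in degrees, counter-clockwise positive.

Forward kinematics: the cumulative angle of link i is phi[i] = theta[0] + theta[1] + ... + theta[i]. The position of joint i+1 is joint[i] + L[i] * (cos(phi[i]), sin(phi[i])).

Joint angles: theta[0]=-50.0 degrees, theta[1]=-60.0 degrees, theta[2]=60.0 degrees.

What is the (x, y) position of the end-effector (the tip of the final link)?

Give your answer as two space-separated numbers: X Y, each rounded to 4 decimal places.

Answer: 3.3497 -16.1177

Derivation:
joint[0] = (0.0000, 0.0000)  (base)
link 0: phi[0] = -50 = -50 deg
  cos(-50 deg) = 0.6428, sin(-50 deg) = -0.7660
  joint[1] = (0.0000, 0.0000) + 5.3 * (0.6428, -0.7660) = (0.0000 + 3.4068, 0.0000 + -4.0600) = (3.4068, -4.0600)
link 1: phi[1] = -50 + -60 = -110 deg
  cos(-110 deg) = -0.3420, sin(-110 deg) = -0.9397
  joint[2] = (3.4068, -4.0600) + 9 * (-0.3420, -0.9397) = (3.4068 + -3.0782, -4.0600 + -8.4572) = (0.3286, -12.5173)
link 2: phi[2] = -50 + -60 + 60 = -50 deg
  cos(-50 deg) = 0.6428, sin(-50 deg) = -0.7660
  joint[3] = (0.3286, -12.5173) + 4.7 * (0.6428, -0.7660) = (0.3286 + 3.0211, -12.5173 + -3.6004) = (3.3497, -16.1177)
End effector: (3.3497, -16.1177)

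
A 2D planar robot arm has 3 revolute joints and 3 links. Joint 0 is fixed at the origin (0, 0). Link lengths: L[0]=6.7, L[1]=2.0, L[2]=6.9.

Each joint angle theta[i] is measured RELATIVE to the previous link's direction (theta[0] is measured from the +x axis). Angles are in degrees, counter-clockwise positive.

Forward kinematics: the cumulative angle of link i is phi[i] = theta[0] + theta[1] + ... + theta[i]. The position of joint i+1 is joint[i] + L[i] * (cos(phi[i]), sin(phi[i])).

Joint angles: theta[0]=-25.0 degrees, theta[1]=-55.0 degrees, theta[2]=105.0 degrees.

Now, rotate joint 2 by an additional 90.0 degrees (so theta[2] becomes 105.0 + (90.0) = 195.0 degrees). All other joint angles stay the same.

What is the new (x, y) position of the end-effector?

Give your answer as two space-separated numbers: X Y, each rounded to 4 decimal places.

joint[0] = (0.0000, 0.0000)  (base)
link 0: phi[0] = -25 = -25 deg
  cos(-25 deg) = 0.9063, sin(-25 deg) = -0.4226
  joint[1] = (0.0000, 0.0000) + 6.7 * (0.9063, -0.4226) = (0.0000 + 6.0723, 0.0000 + -2.8315) = (6.0723, -2.8315)
link 1: phi[1] = -25 + -55 = -80 deg
  cos(-80 deg) = 0.1736, sin(-80 deg) = -0.9848
  joint[2] = (6.0723, -2.8315) + 2 * (0.1736, -0.9848) = (6.0723 + 0.3473, -2.8315 + -1.9696) = (6.4196, -4.8012)
link 2: phi[2] = -25 + -55 + 195 = 115 deg
  cos(115 deg) = -0.4226, sin(115 deg) = 0.9063
  joint[3] = (6.4196, -4.8012) + 6.9 * (-0.4226, 0.9063) = (6.4196 + -2.9161, -4.8012 + 6.2535) = (3.5035, 1.4524)
End effector: (3.5035, 1.4524)

Answer: 3.5035 1.4524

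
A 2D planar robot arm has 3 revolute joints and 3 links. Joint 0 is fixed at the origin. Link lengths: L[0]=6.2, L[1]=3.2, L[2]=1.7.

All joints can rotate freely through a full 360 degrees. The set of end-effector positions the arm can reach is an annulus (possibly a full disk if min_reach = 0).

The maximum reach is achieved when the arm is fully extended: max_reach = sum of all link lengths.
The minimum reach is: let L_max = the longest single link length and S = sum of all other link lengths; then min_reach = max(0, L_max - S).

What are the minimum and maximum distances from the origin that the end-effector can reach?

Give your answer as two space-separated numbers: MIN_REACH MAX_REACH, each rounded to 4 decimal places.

Link lengths: [6.2, 3.2, 1.7]
max_reach = 6.2 + 3.2 + 1.7 = 11.1
L_max = max([6.2, 3.2, 1.7]) = 6.2
S (sum of others) = 11.1 - 6.2 = 4.9
min_reach = max(0, 6.2 - 4.9) = max(0, 1.3) = 1.3

Answer: 1.3000 11.1000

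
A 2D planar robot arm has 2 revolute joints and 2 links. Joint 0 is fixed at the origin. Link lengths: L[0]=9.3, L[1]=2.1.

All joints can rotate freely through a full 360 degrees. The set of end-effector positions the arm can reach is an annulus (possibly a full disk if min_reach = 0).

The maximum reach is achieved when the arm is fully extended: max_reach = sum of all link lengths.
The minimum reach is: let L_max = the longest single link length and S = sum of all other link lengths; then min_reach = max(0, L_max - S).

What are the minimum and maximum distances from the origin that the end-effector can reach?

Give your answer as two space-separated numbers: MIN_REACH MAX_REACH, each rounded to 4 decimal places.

Link lengths: [9.3, 2.1]
max_reach = 9.3 + 2.1 = 11.4
L_max = max([9.3, 2.1]) = 9.3
S (sum of others) = 11.4 - 9.3 = 2.1
min_reach = max(0, 9.3 - 2.1) = max(0, 7.2) = 7.2

Answer: 7.2000 11.4000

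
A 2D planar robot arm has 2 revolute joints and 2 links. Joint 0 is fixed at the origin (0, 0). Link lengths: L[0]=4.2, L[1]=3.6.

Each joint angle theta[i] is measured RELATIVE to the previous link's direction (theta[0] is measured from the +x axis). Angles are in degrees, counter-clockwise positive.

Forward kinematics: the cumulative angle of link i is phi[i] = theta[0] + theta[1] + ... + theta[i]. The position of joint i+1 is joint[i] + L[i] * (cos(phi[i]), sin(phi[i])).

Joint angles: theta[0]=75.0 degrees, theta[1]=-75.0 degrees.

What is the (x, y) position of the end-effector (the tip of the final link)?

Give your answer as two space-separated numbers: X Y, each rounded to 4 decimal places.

joint[0] = (0.0000, 0.0000)  (base)
link 0: phi[0] = 75 = 75 deg
  cos(75 deg) = 0.2588, sin(75 deg) = 0.9659
  joint[1] = (0.0000, 0.0000) + 4.2 * (0.2588, 0.9659) = (0.0000 + 1.0870, 0.0000 + 4.0569) = (1.0870, 4.0569)
link 1: phi[1] = 75 + -75 = 0 deg
  cos(0 deg) = 1.0000, sin(0 deg) = 0.0000
  joint[2] = (1.0870, 4.0569) + 3.6 * (1.0000, 0.0000) = (1.0870 + 3.6000, 4.0569 + 0.0000) = (4.6870, 4.0569)
End effector: (4.6870, 4.0569)

Answer: 4.6870 4.0569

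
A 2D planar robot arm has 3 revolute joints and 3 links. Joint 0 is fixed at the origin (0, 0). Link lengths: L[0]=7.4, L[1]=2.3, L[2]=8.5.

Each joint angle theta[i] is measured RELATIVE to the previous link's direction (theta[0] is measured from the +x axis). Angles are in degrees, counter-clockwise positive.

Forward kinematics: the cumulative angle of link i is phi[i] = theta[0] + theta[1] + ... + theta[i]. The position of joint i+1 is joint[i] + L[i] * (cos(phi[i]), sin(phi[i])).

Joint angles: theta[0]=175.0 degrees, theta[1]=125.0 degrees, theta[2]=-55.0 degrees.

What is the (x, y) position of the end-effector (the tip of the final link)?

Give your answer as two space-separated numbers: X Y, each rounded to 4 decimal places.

Answer: -9.8141 -9.0505

Derivation:
joint[0] = (0.0000, 0.0000)  (base)
link 0: phi[0] = 175 = 175 deg
  cos(175 deg) = -0.9962, sin(175 deg) = 0.0872
  joint[1] = (0.0000, 0.0000) + 7.4 * (-0.9962, 0.0872) = (0.0000 + -7.3718, 0.0000 + 0.6450) = (-7.3718, 0.6450)
link 1: phi[1] = 175 + 125 = 300 deg
  cos(300 deg) = 0.5000, sin(300 deg) = -0.8660
  joint[2] = (-7.3718, 0.6450) + 2.3 * (0.5000, -0.8660) = (-7.3718 + 1.1500, 0.6450 + -1.9919) = (-6.2218, -1.3469)
link 2: phi[2] = 175 + 125 + -55 = 245 deg
  cos(245 deg) = -0.4226, sin(245 deg) = -0.9063
  joint[3] = (-6.2218, -1.3469) + 8.5 * (-0.4226, -0.9063) = (-6.2218 + -3.5923, -1.3469 + -7.7036) = (-9.8141, -9.0505)
End effector: (-9.8141, -9.0505)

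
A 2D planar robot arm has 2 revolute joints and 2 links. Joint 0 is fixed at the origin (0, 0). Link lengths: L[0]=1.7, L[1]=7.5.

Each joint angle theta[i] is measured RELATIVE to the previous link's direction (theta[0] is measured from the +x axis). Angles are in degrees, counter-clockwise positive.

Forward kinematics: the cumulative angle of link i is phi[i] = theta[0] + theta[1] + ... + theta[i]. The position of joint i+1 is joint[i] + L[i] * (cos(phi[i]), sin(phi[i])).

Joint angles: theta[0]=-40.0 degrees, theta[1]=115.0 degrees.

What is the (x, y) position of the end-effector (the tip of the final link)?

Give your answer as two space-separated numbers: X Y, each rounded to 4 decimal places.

Answer: 3.2434 6.1517

Derivation:
joint[0] = (0.0000, 0.0000)  (base)
link 0: phi[0] = -40 = -40 deg
  cos(-40 deg) = 0.7660, sin(-40 deg) = -0.6428
  joint[1] = (0.0000, 0.0000) + 1.7 * (0.7660, -0.6428) = (0.0000 + 1.3023, 0.0000 + -1.0927) = (1.3023, -1.0927)
link 1: phi[1] = -40 + 115 = 75 deg
  cos(75 deg) = 0.2588, sin(75 deg) = 0.9659
  joint[2] = (1.3023, -1.0927) + 7.5 * (0.2588, 0.9659) = (1.3023 + 1.9411, -1.0927 + 7.2444) = (3.2434, 6.1517)
End effector: (3.2434, 6.1517)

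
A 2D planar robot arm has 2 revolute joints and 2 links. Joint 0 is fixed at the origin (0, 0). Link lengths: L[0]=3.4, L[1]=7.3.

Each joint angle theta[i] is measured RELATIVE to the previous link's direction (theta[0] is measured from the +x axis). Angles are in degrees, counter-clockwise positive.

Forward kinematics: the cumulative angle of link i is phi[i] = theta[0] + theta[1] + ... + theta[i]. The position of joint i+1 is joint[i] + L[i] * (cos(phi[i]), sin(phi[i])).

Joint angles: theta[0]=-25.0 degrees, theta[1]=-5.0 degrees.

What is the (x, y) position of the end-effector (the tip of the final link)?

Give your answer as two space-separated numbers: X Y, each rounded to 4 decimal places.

Answer: 9.4034 -5.0869

Derivation:
joint[0] = (0.0000, 0.0000)  (base)
link 0: phi[0] = -25 = -25 deg
  cos(-25 deg) = 0.9063, sin(-25 deg) = -0.4226
  joint[1] = (0.0000, 0.0000) + 3.4 * (0.9063, -0.4226) = (0.0000 + 3.0814, 0.0000 + -1.4369) = (3.0814, -1.4369)
link 1: phi[1] = -25 + -5 = -30 deg
  cos(-30 deg) = 0.8660, sin(-30 deg) = -0.5000
  joint[2] = (3.0814, -1.4369) + 7.3 * (0.8660, -0.5000) = (3.0814 + 6.3220, -1.4369 + -3.6500) = (9.4034, -5.0869)
End effector: (9.4034, -5.0869)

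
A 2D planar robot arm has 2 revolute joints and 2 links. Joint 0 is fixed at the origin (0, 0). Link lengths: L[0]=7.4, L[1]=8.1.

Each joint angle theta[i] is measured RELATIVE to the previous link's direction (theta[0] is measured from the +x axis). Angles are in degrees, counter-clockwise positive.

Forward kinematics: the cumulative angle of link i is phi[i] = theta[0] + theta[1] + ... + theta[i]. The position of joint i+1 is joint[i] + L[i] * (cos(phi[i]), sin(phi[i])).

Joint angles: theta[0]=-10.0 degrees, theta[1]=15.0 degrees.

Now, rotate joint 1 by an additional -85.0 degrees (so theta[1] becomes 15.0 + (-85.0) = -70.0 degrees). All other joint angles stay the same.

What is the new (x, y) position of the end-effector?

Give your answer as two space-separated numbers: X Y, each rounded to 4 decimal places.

joint[0] = (0.0000, 0.0000)  (base)
link 0: phi[0] = -10 = -10 deg
  cos(-10 deg) = 0.9848, sin(-10 deg) = -0.1736
  joint[1] = (0.0000, 0.0000) + 7.4 * (0.9848, -0.1736) = (0.0000 + 7.2876, 0.0000 + -1.2850) = (7.2876, -1.2850)
link 1: phi[1] = -10 + -70 = -80 deg
  cos(-80 deg) = 0.1736, sin(-80 deg) = -0.9848
  joint[2] = (7.2876, -1.2850) + 8.1 * (0.1736, -0.9848) = (7.2876 + 1.4066, -1.2850 + -7.9769) = (8.6941, -9.2619)
End effector: (8.6941, -9.2619)

Answer: 8.6941 -9.2619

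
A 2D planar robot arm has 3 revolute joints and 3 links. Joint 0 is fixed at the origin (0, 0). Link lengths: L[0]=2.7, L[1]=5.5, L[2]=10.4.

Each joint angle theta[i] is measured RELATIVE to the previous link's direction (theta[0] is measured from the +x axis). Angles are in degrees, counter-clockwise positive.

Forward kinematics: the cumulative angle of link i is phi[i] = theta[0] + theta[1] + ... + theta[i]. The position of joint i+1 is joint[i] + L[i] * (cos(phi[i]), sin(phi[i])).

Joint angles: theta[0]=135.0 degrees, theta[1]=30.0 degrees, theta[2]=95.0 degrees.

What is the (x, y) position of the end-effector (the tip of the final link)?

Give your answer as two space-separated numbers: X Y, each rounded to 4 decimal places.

joint[0] = (0.0000, 0.0000)  (base)
link 0: phi[0] = 135 = 135 deg
  cos(135 deg) = -0.7071, sin(135 deg) = 0.7071
  joint[1] = (0.0000, 0.0000) + 2.7 * (-0.7071, 0.7071) = (0.0000 + -1.9092, 0.0000 + 1.9092) = (-1.9092, 1.9092)
link 1: phi[1] = 135 + 30 = 165 deg
  cos(165 deg) = -0.9659, sin(165 deg) = 0.2588
  joint[2] = (-1.9092, 1.9092) + 5.5 * (-0.9659, 0.2588) = (-1.9092 + -5.3126, 1.9092 + 1.4235) = (-7.2218, 3.3327)
link 2: phi[2] = 135 + 30 + 95 = 260 deg
  cos(260 deg) = -0.1736, sin(260 deg) = -0.9848
  joint[3] = (-7.2218, 3.3327) + 10.4 * (-0.1736, -0.9848) = (-7.2218 + -1.8059, 3.3327 + -10.2420) = (-9.0277, -6.9093)
End effector: (-9.0277, -6.9093)

Answer: -9.0277 -6.9093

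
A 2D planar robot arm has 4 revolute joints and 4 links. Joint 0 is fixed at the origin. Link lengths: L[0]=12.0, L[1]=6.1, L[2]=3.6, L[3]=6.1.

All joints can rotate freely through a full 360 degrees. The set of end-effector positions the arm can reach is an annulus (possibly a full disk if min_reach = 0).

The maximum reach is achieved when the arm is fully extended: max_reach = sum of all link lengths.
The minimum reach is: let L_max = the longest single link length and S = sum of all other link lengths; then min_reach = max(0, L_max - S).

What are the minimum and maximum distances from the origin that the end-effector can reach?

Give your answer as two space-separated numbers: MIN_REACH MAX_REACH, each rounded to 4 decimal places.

Link lengths: [12.0, 6.1, 3.6, 6.1]
max_reach = 12 + 6.1 + 3.6 + 6.1 = 27.8
L_max = max([12.0, 6.1, 3.6, 6.1]) = 12
S (sum of others) = 27.8 - 12 = 15.8
min_reach = max(0, 12 - 15.8) = max(0, -3.8) = 0

Answer: 0.0000 27.8000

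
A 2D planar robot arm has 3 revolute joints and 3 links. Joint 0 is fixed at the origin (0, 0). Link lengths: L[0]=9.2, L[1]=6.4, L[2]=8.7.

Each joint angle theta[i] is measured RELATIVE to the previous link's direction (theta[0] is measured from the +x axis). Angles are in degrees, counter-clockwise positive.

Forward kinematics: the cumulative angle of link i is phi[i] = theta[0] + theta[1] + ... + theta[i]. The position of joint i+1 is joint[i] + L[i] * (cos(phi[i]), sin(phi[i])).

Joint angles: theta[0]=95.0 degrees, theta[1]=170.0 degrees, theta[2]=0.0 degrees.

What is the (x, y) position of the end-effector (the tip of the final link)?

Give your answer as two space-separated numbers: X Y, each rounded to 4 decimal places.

joint[0] = (0.0000, 0.0000)  (base)
link 0: phi[0] = 95 = 95 deg
  cos(95 deg) = -0.0872, sin(95 deg) = 0.9962
  joint[1] = (0.0000, 0.0000) + 9.2 * (-0.0872, 0.9962) = (0.0000 + -0.8018, 0.0000 + 9.1650) = (-0.8018, 9.1650)
link 1: phi[1] = 95 + 170 = 265 deg
  cos(265 deg) = -0.0872, sin(265 deg) = -0.9962
  joint[2] = (-0.8018, 9.1650) + 6.4 * (-0.0872, -0.9962) = (-0.8018 + -0.5578, 9.1650 + -6.3756) = (-1.3596, 2.7893)
link 2: phi[2] = 95 + 170 + 0 = 265 deg
  cos(265 deg) = -0.0872, sin(265 deg) = -0.9962
  joint[3] = (-1.3596, 2.7893) + 8.7 * (-0.0872, -0.9962) = (-1.3596 + -0.7583, 2.7893 + -8.6669) = (-2.1179, -5.8775)
End effector: (-2.1179, -5.8775)

Answer: -2.1179 -5.8775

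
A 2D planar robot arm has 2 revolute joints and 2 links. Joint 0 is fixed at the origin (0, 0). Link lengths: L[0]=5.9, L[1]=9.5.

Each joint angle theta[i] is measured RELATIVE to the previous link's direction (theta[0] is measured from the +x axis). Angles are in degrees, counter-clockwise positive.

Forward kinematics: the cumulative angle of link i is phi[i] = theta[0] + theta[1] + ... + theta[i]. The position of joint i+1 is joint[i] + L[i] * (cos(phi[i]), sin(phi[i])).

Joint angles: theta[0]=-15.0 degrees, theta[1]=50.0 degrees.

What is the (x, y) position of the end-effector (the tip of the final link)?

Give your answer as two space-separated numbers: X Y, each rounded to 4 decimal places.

Answer: 13.4809 3.9219

Derivation:
joint[0] = (0.0000, 0.0000)  (base)
link 0: phi[0] = -15 = -15 deg
  cos(-15 deg) = 0.9659, sin(-15 deg) = -0.2588
  joint[1] = (0.0000, 0.0000) + 5.9 * (0.9659, -0.2588) = (0.0000 + 5.6990, 0.0000 + -1.5270) = (5.6990, -1.5270)
link 1: phi[1] = -15 + 50 = 35 deg
  cos(35 deg) = 0.8192, sin(35 deg) = 0.5736
  joint[2] = (5.6990, -1.5270) + 9.5 * (0.8192, 0.5736) = (5.6990 + 7.7819, -1.5270 + 5.4490) = (13.4809, 3.9219)
End effector: (13.4809, 3.9219)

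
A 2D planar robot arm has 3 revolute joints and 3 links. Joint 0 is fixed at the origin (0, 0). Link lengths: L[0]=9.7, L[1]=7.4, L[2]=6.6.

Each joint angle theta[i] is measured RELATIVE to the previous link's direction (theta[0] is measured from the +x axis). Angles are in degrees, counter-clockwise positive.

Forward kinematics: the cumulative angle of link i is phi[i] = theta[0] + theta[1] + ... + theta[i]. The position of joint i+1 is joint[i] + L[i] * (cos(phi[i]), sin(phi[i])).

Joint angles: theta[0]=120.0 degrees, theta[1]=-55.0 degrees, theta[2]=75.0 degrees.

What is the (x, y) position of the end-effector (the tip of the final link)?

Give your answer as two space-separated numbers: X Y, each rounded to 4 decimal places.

Answer: -6.7785 19.3495

Derivation:
joint[0] = (0.0000, 0.0000)  (base)
link 0: phi[0] = 120 = 120 deg
  cos(120 deg) = -0.5000, sin(120 deg) = 0.8660
  joint[1] = (0.0000, 0.0000) + 9.7 * (-0.5000, 0.8660) = (0.0000 + -4.8500, 0.0000 + 8.4004) = (-4.8500, 8.4004)
link 1: phi[1] = 120 + -55 = 65 deg
  cos(65 deg) = 0.4226, sin(65 deg) = 0.9063
  joint[2] = (-4.8500, 8.4004) + 7.4 * (0.4226, 0.9063) = (-4.8500 + 3.1274, 8.4004 + 6.7067) = (-1.7226, 15.1071)
link 2: phi[2] = 120 + -55 + 75 = 140 deg
  cos(140 deg) = -0.7660, sin(140 deg) = 0.6428
  joint[3] = (-1.7226, 15.1071) + 6.6 * (-0.7660, 0.6428) = (-1.7226 + -5.0559, 15.1071 + 4.2424) = (-6.7785, 19.3495)
End effector: (-6.7785, 19.3495)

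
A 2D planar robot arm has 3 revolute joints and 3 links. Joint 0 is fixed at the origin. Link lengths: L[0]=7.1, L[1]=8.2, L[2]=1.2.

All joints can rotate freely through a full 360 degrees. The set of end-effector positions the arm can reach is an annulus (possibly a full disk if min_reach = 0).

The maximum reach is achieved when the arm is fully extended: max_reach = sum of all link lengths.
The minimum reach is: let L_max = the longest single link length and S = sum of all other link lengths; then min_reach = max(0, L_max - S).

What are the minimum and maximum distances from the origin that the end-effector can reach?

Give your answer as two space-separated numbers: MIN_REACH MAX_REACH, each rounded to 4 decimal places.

Link lengths: [7.1, 8.2, 1.2]
max_reach = 7.1 + 8.2 + 1.2 = 16.5
L_max = max([7.1, 8.2, 1.2]) = 8.2
S (sum of others) = 16.5 - 8.2 = 8.3
min_reach = max(0, 8.2 - 8.3) = max(0, -0.1) = 0

Answer: 0.0000 16.5000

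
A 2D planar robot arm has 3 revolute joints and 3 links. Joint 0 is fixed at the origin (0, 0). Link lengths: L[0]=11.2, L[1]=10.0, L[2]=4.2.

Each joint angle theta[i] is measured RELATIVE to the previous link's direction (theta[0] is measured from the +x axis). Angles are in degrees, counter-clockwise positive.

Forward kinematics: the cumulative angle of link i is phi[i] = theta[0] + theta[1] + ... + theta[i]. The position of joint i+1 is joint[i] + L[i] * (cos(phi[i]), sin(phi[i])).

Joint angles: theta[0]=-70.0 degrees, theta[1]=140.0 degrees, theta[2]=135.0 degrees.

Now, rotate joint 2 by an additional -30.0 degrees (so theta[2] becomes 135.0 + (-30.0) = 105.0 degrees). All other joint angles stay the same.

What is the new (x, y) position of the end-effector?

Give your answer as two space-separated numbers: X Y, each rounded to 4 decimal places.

joint[0] = (0.0000, 0.0000)  (base)
link 0: phi[0] = -70 = -70 deg
  cos(-70 deg) = 0.3420, sin(-70 deg) = -0.9397
  joint[1] = (0.0000, 0.0000) + 11.2 * (0.3420, -0.9397) = (0.0000 + 3.8306, 0.0000 + -10.5246) = (3.8306, -10.5246)
link 1: phi[1] = -70 + 140 = 70 deg
  cos(70 deg) = 0.3420, sin(70 deg) = 0.9397
  joint[2] = (3.8306, -10.5246) + 10 * (0.3420, 0.9397) = (3.8306 + 3.4202, -10.5246 + 9.3969) = (7.2508, -1.1276)
link 2: phi[2] = -70 + 140 + 105 = 175 deg
  cos(175 deg) = -0.9962, sin(175 deg) = 0.0872
  joint[3] = (7.2508, -1.1276) + 4.2 * (-0.9962, 0.0872) = (7.2508 + -4.1840, -1.1276 + 0.3661) = (3.0668, -0.7616)
End effector: (3.0668, -0.7616)

Answer: 3.0668 -0.7616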